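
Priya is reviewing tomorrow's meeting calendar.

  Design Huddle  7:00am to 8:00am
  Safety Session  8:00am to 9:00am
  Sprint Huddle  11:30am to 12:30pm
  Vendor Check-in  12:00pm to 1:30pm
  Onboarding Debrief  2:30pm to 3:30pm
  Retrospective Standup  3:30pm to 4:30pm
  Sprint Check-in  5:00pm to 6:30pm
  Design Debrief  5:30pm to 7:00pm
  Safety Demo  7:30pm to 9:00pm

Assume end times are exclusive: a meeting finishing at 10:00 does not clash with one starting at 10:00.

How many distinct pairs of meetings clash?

2

Check each pair: they overlap iff neither finishes before the other starts.
Sorted by start: Design Huddle, Safety Session, Sprint Huddle, Vendor Check-in, Onboarding Debrief, Retrospective Standup, Sprint Check-in, Design Debrief, Safety Demo.
Safety Session starts exactly when Design Huddle ends (back-to-back, no overlap) — done with Design Huddle.
Sprint Huddle starts after Safety Session ends — done with Safety Session.
Vendor Check-in starts before Sprint Huddle ends → Sprint Huddle and Vendor Check-in overlap.
Onboarding Debrief starts after Sprint Huddle ends — done with Sprint Huddle.
Onboarding Debrief starts after Vendor Check-in ends — done with Vendor Check-in.
Retrospective Standup starts exactly when Onboarding Debrief ends (back-to-back, no overlap) — done with Onboarding Debrief.
Sprint Check-in starts after Retrospective Standup ends — done with Retrospective Standup.
Design Debrief starts before Sprint Check-in ends → Sprint Check-in and Design Debrief overlap.
Safety Demo starts after Sprint Check-in ends.
Safety Demo starts after Design Debrief ends.
Overlapping pairs: Design Debrief & Sprint Check-in, Sprint Huddle & Vendor Check-in — 2 in total.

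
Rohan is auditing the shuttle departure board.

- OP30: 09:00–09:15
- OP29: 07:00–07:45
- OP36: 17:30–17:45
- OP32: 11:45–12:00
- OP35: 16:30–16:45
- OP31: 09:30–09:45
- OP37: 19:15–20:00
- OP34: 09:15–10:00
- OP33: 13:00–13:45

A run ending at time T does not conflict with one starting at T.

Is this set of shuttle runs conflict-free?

No

Sorted by start: OP29, OP30, OP34, OP31, OP32, OP33, OP35, OP36, OP37.
OP30 starts after OP29 ends; OP29 is clear from here.
OP34 starts exactly when OP30 ends (back-to-back, no overlap); OP30 is clear from here.
OP31 starts before OP34 ends → OP34 and OP31 overlap.
That's a conflict, so the schedule is not conflict-free.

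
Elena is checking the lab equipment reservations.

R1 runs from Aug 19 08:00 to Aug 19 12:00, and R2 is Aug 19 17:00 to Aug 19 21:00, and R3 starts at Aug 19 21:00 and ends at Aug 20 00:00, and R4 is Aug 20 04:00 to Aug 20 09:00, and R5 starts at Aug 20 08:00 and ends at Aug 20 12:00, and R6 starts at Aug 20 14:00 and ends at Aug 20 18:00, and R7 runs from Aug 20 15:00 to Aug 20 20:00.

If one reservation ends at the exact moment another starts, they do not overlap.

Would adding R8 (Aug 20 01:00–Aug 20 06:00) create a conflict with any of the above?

Yes — it overlaps R4

R1: ends Aug 19 12:00 at or before R8 starts Aug 20 01:00 → clear.
R2: ends Aug 19 21:00 at or before R8 starts Aug 20 01:00 → clear.
R3: ends Aug 20 00:00 at or before R8 starts Aug 20 01:00 → clear.
R4: starts Aug 20 04:00 before R8 ends Aug 20 06:00, and ends Aug 20 09:00 after R8 starts Aug 20 01:00 → overlap.
R5: starts Aug 20 08:00 at or after R8 ends Aug 20 06:00 → clear.
R6: starts Aug 20 14:00 at or after R8 ends Aug 20 06:00 → clear.
R7: starts Aug 20 15:00 at or after R8 ends Aug 20 06:00 → clear.
R8 overlaps R4.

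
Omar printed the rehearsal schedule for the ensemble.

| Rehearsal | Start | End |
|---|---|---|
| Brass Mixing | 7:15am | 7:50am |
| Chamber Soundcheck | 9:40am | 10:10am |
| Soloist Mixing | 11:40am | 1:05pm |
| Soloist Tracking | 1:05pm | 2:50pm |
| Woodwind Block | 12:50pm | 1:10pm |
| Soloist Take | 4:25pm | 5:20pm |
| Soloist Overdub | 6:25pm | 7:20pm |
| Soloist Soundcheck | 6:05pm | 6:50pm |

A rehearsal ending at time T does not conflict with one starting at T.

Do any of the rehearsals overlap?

Sorted by start: Brass Mixing, Chamber Soundcheck, Soloist Mixing, Woodwind Block, Soloist Tracking, Soloist Take, Soloist Soundcheck, Soloist Overdub.
Chamber Soundcheck starts after Brass Mixing ends; Brass Mixing is clear from here.
Soloist Mixing starts after Chamber Soundcheck ends; Chamber Soundcheck is clear from here.
Woodwind Block starts before Soloist Mixing ends → Soloist Mixing and Woodwind Block overlap.
That's a conflict, so the schedule is not conflict-free.

Yes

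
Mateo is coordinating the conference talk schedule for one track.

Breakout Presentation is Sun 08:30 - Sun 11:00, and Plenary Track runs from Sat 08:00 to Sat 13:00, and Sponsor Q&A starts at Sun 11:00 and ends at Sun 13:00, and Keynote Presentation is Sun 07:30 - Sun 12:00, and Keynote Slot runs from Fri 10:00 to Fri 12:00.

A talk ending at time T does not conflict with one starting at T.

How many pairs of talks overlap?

2

Sorted by start: Keynote Slot, Plenary Track, Keynote Presentation, Breakout Presentation, Sponsor Q&A.
Plenary Track starts after Keynote Slot ends; Keynote Slot is clear from here.
Keynote Presentation starts after Plenary Track ends; Plenary Track is clear from here.
Breakout Presentation starts before Keynote Presentation ends → Keynote Presentation and Breakout Presentation overlap.
Sponsor Q&A starts before Keynote Presentation ends → Keynote Presentation and Sponsor Q&A overlap.
Sponsor Q&A starts exactly when Breakout Presentation ends (back-to-back, no overlap).
Overlapping pairs: Breakout Presentation & Keynote Presentation, Keynote Presentation & Sponsor Q&A — 2 in total.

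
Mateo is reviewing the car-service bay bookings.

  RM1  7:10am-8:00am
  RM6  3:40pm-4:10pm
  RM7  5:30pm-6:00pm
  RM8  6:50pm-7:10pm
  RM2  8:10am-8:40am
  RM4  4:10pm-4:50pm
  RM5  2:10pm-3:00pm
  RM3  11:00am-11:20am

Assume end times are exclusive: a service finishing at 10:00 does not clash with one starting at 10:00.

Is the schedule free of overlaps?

Yes

Two intervals overlap when each starts before the other ends.
Sorted by start: RM1, RM2, RM3, RM5, RM6, RM4, RM7, RM8.
RM2 starts after RM1 ends, so RM1 has no further overlaps.
RM3 starts after RM2 ends, so RM2 has no further overlaps.
RM5 starts after RM3 ends, so RM3 has no further overlaps.
RM6 starts after RM5 ends, so RM5 has no further overlaps.
RM4 starts exactly when RM6 ends (back-to-back, no overlap), so RM6 has no further overlaps.
RM7 starts after RM4 ends, so RM4 has no further overlaps.
RM8 starts after RM7 ends.
Every pair is clear; the schedule has no overlaps.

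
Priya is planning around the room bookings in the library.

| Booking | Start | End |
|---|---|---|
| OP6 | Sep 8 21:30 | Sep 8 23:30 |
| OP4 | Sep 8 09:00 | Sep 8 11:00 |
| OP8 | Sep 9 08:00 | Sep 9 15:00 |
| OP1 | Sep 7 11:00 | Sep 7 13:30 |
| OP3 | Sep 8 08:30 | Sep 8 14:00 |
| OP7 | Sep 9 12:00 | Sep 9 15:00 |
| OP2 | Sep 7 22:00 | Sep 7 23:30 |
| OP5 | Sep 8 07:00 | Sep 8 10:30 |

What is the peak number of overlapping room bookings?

3

Sweep the timeline, counting +1 at each start and −1 at each end (ends before starts at a tie):
Sep 7 11:00 start OP1 → 1
Sep 7 13:30 end OP1 → 0
Sep 7 22:00 start OP2 → 1
Sep 7 23:30 end OP2 → 0
Sep 8 07:00 start OP5 → 1
Sep 8 08:30 start OP3 → 2
Sep 8 09:00 start OP4 → 3
Sep 8 10:30 end OP5 → 2
Sep 8 11:00 end OP4 → 1
Sep 8 14:00 end OP3 → 0
Sep 8 21:30 start OP6 → 1
Sep 8 23:30 end OP6 → 0
Sep 9 08:00 start OP8 → 1
Sep 9 12:00 start OP7 → 2
Sep 9 15:00 end OP7 → 1
Sep 9 15:00 end OP8 → 0
Peak is 3, at Sep 8 09:00 (OP3, OP4, OP5).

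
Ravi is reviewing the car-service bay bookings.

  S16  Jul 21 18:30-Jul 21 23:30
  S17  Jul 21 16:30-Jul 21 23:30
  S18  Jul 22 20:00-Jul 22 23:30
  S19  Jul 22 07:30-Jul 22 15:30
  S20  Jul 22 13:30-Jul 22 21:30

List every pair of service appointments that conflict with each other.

Sorted by start: S17, S16, S19, S20, S18.
S16 starts before S17 ends → S17 and S16 overlap.
S19 starts after S17 ends, so nothing later overlaps S17 either.
S19 starts after S16 ends, so nothing later overlaps S16 either.
S20 starts before S19 ends → S19 and S20 overlap.
S18 starts after S19 ends.
S18 starts before S20 ends → S20 and S18 overlap.

S16 & S17, S18 & S20, S19 & S20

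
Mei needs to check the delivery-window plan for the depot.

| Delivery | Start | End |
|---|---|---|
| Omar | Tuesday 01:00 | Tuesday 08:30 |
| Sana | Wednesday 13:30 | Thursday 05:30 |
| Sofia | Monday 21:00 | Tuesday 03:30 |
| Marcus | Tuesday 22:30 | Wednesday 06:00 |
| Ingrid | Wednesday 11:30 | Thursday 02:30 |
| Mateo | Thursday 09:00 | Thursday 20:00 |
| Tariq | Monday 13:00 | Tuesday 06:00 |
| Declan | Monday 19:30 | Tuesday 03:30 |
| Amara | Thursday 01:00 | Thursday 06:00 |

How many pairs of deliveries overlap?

Sorted by start: Tariq, Declan, Sofia, Omar, Marcus, Ingrid, Sana, Amara, Mateo.
Declan starts before Tariq ends → Tariq and Declan overlap.
Sofia starts before Tariq ends → Tariq and Sofia overlap.
Omar starts before Tariq ends → Tariq and Omar overlap.
Marcus starts after Tariq ends; Tariq is clear from here.
Sofia starts before Declan ends → Declan and Sofia overlap.
Omar starts before Declan ends → Declan and Omar overlap.
Marcus starts after Declan ends; Declan is clear from here.
Omar starts before Sofia ends → Sofia and Omar overlap.
Marcus starts after Sofia ends; Sofia is clear from here.
Marcus starts after Omar ends; Omar is clear from here.
Ingrid starts after Marcus ends; Marcus is clear from here.
Sana starts before Ingrid ends → Ingrid and Sana overlap.
Amara starts before Ingrid ends → Ingrid and Amara overlap.
Mateo starts after Ingrid ends.
Amara starts before Sana ends → Sana and Amara overlap.
Mateo starts after Sana ends.
Mateo starts after Amara ends.
Overlapping pairs: Amara & Ingrid, Amara & Sana, Declan & Omar, Declan & Sofia, Declan & Tariq, Ingrid & Sana, Omar & Sofia, Omar & Tariq, Sofia & Tariq — 9 in total.

9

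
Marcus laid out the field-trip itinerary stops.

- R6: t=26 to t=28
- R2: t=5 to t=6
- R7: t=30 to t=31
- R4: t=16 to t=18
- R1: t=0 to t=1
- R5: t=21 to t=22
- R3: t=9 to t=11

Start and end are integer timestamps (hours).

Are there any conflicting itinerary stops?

Sorted by start: R1, R2, R3, R4, R5, R6, R7.
R2 starts after R1 ends, so R1 has no further overlaps.
R3 starts after R2 ends, so R2 has no further overlaps.
R4 starts after R3 ends, so R3 has no further overlaps.
R5 starts after R4 ends, so R4 has no further overlaps.
R6 starts after R5 ends, so R5 has no further overlaps.
R7 starts after R6 ends.
Every pair is clear; the schedule has no overlaps.

No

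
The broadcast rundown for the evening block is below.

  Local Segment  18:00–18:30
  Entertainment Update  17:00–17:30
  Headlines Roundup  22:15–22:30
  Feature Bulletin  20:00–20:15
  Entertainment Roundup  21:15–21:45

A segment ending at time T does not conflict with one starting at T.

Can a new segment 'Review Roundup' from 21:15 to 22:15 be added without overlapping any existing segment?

No — it overlaps Entertainment Roundup

Entertainment Update: ends 17:30 at or before Review Roundup starts 21:15 → clear.
Local Segment: ends 18:30 at or before Review Roundup starts 21:15 → clear.
Feature Bulletin: ends 20:15 at or before Review Roundup starts 21:15 → clear.
Entertainment Roundup: starts 21:15 before Review Roundup ends 22:15, and ends 21:45 after Review Roundup starts 21:15 → overlap.
Headlines Roundup: starts 22:15 at or after Review Roundup ends 22:15 → clear.
Review Roundup overlaps Entertainment Roundup.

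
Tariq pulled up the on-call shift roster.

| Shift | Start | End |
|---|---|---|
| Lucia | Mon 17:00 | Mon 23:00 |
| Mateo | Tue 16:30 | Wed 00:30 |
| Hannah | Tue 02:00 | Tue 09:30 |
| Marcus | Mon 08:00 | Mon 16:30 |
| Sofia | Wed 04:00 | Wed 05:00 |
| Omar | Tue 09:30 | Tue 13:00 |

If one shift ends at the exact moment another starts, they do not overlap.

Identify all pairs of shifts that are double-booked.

Sorted by start: Marcus, Lucia, Hannah, Omar, Mateo, Sofia.
Lucia starts after Marcus ends, so nothing later overlaps Marcus either.
Hannah starts after Lucia ends, so nothing later overlaps Lucia either.
Omar starts exactly when Hannah ends (back-to-back, no overlap), so nothing later overlaps Hannah either.
Mateo starts after Omar ends, so nothing later overlaps Omar either.
Sofia starts after Mateo ends.

none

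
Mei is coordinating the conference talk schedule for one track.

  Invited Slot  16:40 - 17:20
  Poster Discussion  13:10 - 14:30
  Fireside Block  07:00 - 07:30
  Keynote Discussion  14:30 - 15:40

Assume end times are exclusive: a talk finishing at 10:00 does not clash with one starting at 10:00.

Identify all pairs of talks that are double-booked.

Sorted by start: Fireside Block, Poster Discussion, Keynote Discussion, Invited Slot.
Poster Discussion starts after Fireside Block ends; Fireside Block is clear from here.
Keynote Discussion starts exactly when Poster Discussion ends (back-to-back, no overlap); Poster Discussion is clear from here.
Invited Slot starts after Keynote Discussion ends.

no conflicts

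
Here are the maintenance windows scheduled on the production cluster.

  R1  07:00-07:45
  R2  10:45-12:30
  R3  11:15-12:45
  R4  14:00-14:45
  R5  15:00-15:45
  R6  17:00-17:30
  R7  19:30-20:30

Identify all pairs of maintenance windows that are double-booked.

Sorted by start: R1, R2, R3, R4, R5, R6, R7.
R2 starts after R1 ends, so R1 has no further overlaps.
R3 starts before R2 ends → R2 and R3 overlap.
R4 starts after R2 ends, so R2 has no further overlaps.
R4 starts after R3 ends, so R3 has no further overlaps.
R5 starts after R4 ends, so R4 has no further overlaps.
R6 starts after R5 ends, so R5 has no further overlaps.
R7 starts after R6 ends.

R2 & R3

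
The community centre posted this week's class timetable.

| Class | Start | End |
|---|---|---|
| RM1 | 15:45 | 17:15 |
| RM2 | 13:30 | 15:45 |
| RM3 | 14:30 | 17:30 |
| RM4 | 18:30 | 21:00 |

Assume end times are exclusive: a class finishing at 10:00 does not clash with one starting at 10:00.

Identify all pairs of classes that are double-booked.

Sorted by start: RM2, RM3, RM1, RM4.
RM3 starts before RM2 ends → RM2 and RM3 overlap.
RM1 starts exactly when RM2 ends (back-to-back, no overlap); RM2 is clear from here.
RM1 starts before RM3 ends → RM3 and RM1 overlap.
RM4 starts after RM3 ends.
RM4 starts after RM1 ends.

RM1 & RM3, RM2 & RM3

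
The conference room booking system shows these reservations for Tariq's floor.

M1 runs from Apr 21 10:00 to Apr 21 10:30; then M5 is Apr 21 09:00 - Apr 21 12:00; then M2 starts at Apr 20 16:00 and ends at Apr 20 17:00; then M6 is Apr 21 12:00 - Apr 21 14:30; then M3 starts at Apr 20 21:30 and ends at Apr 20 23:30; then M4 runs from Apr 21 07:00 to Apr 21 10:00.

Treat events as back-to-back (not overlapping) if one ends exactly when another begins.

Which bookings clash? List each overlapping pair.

M1 & M5, M4 & M5

Sorted by start: M2, M3, M4, M5, M1, M6.
M3 starts after M2 ends, so M2 has no further overlaps.
M4 starts after M3 ends, so M3 has no further overlaps.
M5 starts before M4 ends → M4 and M5 overlap.
M1 starts exactly when M4 ends (back-to-back, no overlap), so M4 has no further overlaps.
M1 starts before M5 ends → M5 and M1 overlap.
M6 starts exactly when M5 ends (back-to-back, no overlap).
M6 starts after M1 ends.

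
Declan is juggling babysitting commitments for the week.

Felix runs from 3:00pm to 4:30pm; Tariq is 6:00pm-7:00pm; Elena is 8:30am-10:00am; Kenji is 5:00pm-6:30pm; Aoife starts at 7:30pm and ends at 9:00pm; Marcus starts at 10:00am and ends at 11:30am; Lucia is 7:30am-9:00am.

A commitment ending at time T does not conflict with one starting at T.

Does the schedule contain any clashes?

Sorted by start: Lucia, Elena, Marcus, Felix, Kenji, Tariq, Aoife.
Elena starts before Lucia ends → Lucia and Elena overlap.
That's a conflict, so the schedule is not conflict-free.

Yes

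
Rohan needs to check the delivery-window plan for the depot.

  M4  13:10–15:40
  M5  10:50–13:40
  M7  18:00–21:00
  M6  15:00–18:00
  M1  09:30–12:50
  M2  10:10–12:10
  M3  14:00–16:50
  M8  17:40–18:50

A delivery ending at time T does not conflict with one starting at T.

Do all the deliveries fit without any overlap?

Sorted by start: M1, M2, M5, M4, M3, M6, M8, M7.
M2 starts before M1 ends → M1 and M2 overlap.
That's a conflict, so the schedule is not conflict-free.

No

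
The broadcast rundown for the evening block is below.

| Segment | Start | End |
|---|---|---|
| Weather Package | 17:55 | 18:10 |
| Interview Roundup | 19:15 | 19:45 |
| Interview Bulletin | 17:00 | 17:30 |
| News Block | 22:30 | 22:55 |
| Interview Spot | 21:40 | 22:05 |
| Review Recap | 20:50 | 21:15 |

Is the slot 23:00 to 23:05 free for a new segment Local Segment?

Interview Bulletin: ends 17:30 at or before Local Segment starts 23:00 → clear.
Weather Package: ends 18:10 at or before Local Segment starts 23:00 → clear.
Interview Roundup: ends 19:45 at or before Local Segment starts 23:00 → clear.
Review Recap: ends 21:15 at or before Local Segment starts 23:00 → clear.
Interview Spot: ends 22:05 at or before Local Segment starts 23:00 → clear.
News Block: ends 22:55 at or before Local Segment starts 23:00 → clear.

Yes — the slot is free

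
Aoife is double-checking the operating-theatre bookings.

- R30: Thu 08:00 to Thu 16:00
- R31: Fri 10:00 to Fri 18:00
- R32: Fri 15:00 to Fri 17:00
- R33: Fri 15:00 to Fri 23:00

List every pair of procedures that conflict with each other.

R31 & R32, R31 & R33, R32 & R33

Sorted by start: R30, R31, R32, R33.
R31 starts after R30 ends — done with R30.
R32 starts before R31 ends → R31 and R32 overlap.
R33 starts before R31 ends → R31 and R33 overlap.
R33 starts before R32 ends → R32 and R33 overlap.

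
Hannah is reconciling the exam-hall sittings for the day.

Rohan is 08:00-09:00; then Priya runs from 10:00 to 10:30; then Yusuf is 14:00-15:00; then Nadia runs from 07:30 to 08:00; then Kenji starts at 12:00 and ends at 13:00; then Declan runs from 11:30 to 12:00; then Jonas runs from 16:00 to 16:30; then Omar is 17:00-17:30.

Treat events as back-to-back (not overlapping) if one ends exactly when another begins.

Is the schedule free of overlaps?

Yes

Two intervals overlap when each starts before the other ends.
Sorted by start: Nadia, Rohan, Priya, Declan, Kenji, Yusuf, Jonas, Omar.
Rohan starts exactly when Nadia ends (back-to-back, no overlap); Nadia is clear from here.
Priya starts after Rohan ends; Rohan is clear from here.
Declan starts after Priya ends; Priya is clear from here.
Kenji starts exactly when Declan ends (back-to-back, no overlap); Declan is clear from here.
Yusuf starts after Kenji ends; Kenji is clear from here.
Jonas starts after Yusuf ends; Yusuf is clear from here.
Omar starts after Jonas ends.
Every pair is clear; the schedule has no overlaps.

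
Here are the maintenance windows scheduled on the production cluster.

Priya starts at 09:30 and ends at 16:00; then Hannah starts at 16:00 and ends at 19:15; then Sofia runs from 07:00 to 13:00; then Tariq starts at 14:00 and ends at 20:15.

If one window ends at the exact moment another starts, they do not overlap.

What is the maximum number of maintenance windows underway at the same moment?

Walk through starts and ends in time order (an end at T is processed before a start at T):
07:00 start Sofia → 1
09:30 start Priya → 2
13:00 end Sofia → 1
14:00 start Tariq → 2
16:00 end Priya → 1
16:00 start Hannah → 2
19:15 end Hannah → 1
20:15 end Tariq → 0
Peak is 2, at 09:30 (Priya, Sofia).

2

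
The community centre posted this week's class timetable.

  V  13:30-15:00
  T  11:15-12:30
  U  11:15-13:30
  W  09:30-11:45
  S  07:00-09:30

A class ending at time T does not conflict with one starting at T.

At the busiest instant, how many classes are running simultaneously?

3

Walk through starts and ends in time order (an end at T is processed before a start at T):
07:00 start S → 1
09:30 end S → 0
09:30 start W → 1
11:15 start T → 2
11:15 start U → 3
11:45 end W → 2
12:30 end T → 1
13:30 end U → 0
13:30 start V → 1
15:00 end V → 0
Peak is 3, at 11:15 (T, U, W).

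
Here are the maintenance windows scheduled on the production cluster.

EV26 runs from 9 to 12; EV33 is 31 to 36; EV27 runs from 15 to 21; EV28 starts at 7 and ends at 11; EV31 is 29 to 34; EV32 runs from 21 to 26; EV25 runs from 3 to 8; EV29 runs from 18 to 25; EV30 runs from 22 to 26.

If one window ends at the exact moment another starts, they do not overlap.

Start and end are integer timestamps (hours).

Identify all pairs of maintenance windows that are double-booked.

EV25 & EV28, EV26 & EV28, EV27 & EV29, EV29 & EV30, EV29 & EV32, EV30 & EV32, EV31 & EV33

Check each pair: they overlap iff neither finishes before the other starts.
Sorted by start: EV25, EV28, EV26, EV27, EV29, EV32, EV30, EV31, EV33.
EV28 starts before EV25 ends → EV25 and EV28 overlap.
EV26 starts after EV25 ends — done with EV25.
EV26 starts before EV28 ends → EV28 and EV26 overlap.
EV27 starts after EV28 ends — done with EV28.
EV27 starts after EV26 ends — done with EV26.
EV29 starts before EV27 ends → EV27 and EV29 overlap.
EV32 starts exactly when EV27 ends (back-to-back, no overlap) — done with EV27.
EV32 starts before EV29 ends → EV29 and EV32 overlap.
EV30 starts before EV29 ends → EV29 and EV30 overlap.
EV31 starts after EV29 ends — done with EV29.
EV30 starts before EV32 ends → EV32 and EV30 overlap.
EV31 starts after EV32 ends — done with EV32.
EV31 starts after EV30 ends — done with EV30.
EV33 starts before EV31 ends → EV31 and EV33 overlap.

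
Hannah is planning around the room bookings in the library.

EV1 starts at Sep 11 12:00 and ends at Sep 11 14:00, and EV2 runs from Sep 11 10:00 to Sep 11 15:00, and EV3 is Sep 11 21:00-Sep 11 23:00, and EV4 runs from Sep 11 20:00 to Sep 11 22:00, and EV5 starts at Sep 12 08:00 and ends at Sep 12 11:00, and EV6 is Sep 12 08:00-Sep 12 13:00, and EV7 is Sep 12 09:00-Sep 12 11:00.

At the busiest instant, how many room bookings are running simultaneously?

Walk through starts and ends in time order (an end at T is processed before a start at T):
Sep 11 10:00 start EV2 → 1
Sep 11 12:00 start EV1 → 2
Sep 11 14:00 end EV1 → 1
Sep 11 15:00 end EV2 → 0
Sep 11 20:00 start EV4 → 1
Sep 11 21:00 start EV3 → 2
Sep 11 22:00 end EV4 → 1
Sep 11 23:00 end EV3 → 0
Sep 12 08:00 start EV5 → 1
Sep 12 08:00 start EV6 → 2
Sep 12 09:00 start EV7 → 3
Sep 12 11:00 end EV5 → 2
Sep 12 11:00 end EV7 → 1
Sep 12 13:00 end EV6 → 0
Peak is 3, at Sep 12 09:00 (EV5, EV6, EV7).

3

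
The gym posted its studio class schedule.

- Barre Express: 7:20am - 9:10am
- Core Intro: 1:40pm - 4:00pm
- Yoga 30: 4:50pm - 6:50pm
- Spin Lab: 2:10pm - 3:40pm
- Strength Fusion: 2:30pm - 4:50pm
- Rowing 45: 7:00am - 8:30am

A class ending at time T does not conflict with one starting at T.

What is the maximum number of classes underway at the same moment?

Walk through starts and ends in time order (an end at T is processed before a start at T):
7:00am start Rowing 45 → 1
7:20am start Barre Express → 2
8:30am end Rowing 45 → 1
9:10am end Barre Express → 0
1:40pm start Core Intro → 1
2:10pm start Spin Lab → 2
2:30pm start Strength Fusion → 3
3:40pm end Spin Lab → 2
4:00pm end Core Intro → 1
4:50pm end Strength Fusion → 0
4:50pm start Yoga 30 → 1
6:50pm end Yoga 30 → 0
Peak is 3, at 2:30pm (Core Intro, Spin Lab, Strength Fusion).

3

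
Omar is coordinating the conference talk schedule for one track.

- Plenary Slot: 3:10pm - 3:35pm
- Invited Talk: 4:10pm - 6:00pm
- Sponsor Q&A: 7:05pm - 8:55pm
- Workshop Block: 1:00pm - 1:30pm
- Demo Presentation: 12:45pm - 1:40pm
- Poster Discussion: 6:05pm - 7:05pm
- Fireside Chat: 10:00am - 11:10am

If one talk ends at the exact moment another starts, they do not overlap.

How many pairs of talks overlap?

1

Check each pair: they overlap iff neither finishes before the other starts.
Sorted by start: Fireside Chat, Demo Presentation, Workshop Block, Plenary Slot, Invited Talk, Poster Discussion, Sponsor Q&A.
Demo Presentation starts after Fireside Chat ends, so Fireside Chat has no further overlaps.
Workshop Block starts before Demo Presentation ends → Demo Presentation and Workshop Block overlap.
Plenary Slot starts after Demo Presentation ends, so Demo Presentation has no further overlaps.
Plenary Slot starts after Workshop Block ends, so Workshop Block has no further overlaps.
Invited Talk starts after Plenary Slot ends, so Plenary Slot has no further overlaps.
Poster Discussion starts after Invited Talk ends, so Invited Talk has no further overlaps.
Sponsor Q&A starts exactly when Poster Discussion ends (back-to-back, no overlap).
Overlapping pairs: Demo Presentation & Workshop Block — 1 in total.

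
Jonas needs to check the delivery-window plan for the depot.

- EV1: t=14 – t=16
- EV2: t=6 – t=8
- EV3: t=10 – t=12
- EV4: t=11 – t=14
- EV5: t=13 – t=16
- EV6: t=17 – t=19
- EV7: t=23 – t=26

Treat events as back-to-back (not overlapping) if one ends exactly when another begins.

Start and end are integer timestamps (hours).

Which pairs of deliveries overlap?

EV1 & EV5, EV3 & EV4, EV4 & EV5

Sorted by start: EV2, EV3, EV4, EV5, EV1, EV6, EV7.
EV3 starts after EV2 ends, so nothing later overlaps EV2 either.
EV4 starts before EV3 ends → EV3 and EV4 overlap.
EV5 starts after EV3 ends, so nothing later overlaps EV3 either.
EV5 starts before EV4 ends → EV4 and EV5 overlap.
EV1 starts exactly when EV4 ends (back-to-back, no overlap), so nothing later overlaps EV4 either.
EV1 starts before EV5 ends → EV5 and EV1 overlap.
EV6 starts after EV5 ends, so nothing later overlaps EV5 either.
EV6 starts after EV1 ends, so nothing later overlaps EV1 either.
EV7 starts after EV6 ends.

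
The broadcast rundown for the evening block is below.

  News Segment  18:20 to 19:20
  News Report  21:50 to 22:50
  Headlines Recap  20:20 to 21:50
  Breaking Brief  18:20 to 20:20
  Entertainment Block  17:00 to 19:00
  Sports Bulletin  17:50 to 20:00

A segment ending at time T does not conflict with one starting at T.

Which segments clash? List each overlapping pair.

Sorted by start: Entertainment Block, Sports Bulletin, Breaking Brief, News Segment, Headlines Recap, News Report.
Sports Bulletin starts before Entertainment Block ends → Entertainment Block and Sports Bulletin overlap.
Breaking Brief starts before Entertainment Block ends → Entertainment Block and Breaking Brief overlap.
News Segment starts before Entertainment Block ends → Entertainment Block and News Segment overlap.
Headlines Recap starts after Entertainment Block ends, so Entertainment Block has no further overlaps.
Breaking Brief starts before Sports Bulletin ends → Sports Bulletin and Breaking Brief overlap.
News Segment starts before Sports Bulletin ends → Sports Bulletin and News Segment overlap.
Headlines Recap starts after Sports Bulletin ends, so Sports Bulletin has no further overlaps.
News Segment starts before Breaking Brief ends → Breaking Brief and News Segment overlap.
Headlines Recap starts exactly when Breaking Brief ends (back-to-back, no overlap), so Breaking Brief has no further overlaps.
Headlines Recap starts after News Segment ends, so News Segment has no further overlaps.
News Report starts exactly when Headlines Recap ends (back-to-back, no overlap).

Breaking Brief & Entertainment Block, Breaking Brief & News Segment, Breaking Brief & Sports Bulletin, Entertainment Block & News Segment, Entertainment Block & Sports Bulletin, News Segment & Sports Bulletin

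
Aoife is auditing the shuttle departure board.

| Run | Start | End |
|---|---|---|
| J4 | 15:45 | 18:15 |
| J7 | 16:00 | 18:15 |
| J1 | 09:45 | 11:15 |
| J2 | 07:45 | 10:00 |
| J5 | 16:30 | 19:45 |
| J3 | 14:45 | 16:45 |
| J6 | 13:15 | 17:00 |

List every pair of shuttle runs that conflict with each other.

Two intervals overlap when each starts before the other ends.
Sorted by start: J2, J1, J6, J3, J4, J7, J5.
J1 starts before J2 ends → J2 and J1 overlap.
J6 starts after J2 ends — done with J2.
J6 starts after J1 ends — done with J1.
J3 starts before J6 ends → J6 and J3 overlap.
J4 starts before J6 ends → J6 and J4 overlap.
J7 starts before J6 ends → J6 and J7 overlap.
J5 starts before J6 ends → J6 and J5 overlap.
J4 starts before J3 ends → J3 and J4 overlap.
J7 starts before J3 ends → J3 and J7 overlap.
J5 starts before J3 ends → J3 and J5 overlap.
J7 starts before J4 ends → J4 and J7 overlap.
J5 starts before J4 ends → J4 and J5 overlap.
J5 starts before J7 ends → J7 and J5 overlap.

J1 & J2, J3 & J4, J3 & J5, J3 & J6, J3 & J7, J4 & J5, J4 & J6, J4 & J7, J5 & J6, J5 & J7, J6 & J7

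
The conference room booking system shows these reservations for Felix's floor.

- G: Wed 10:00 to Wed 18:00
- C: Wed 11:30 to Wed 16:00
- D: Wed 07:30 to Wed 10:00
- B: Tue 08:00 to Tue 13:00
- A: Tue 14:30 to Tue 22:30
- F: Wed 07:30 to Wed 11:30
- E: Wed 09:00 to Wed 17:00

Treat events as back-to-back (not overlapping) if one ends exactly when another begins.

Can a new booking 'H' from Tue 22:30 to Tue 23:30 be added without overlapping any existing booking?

B: ends Tue 13:00 at or before H starts Tue 22:30 → clear.
A: ends Tue 22:30 at or before H starts Tue 22:30 → clear.
D: starts Wed 07:30 at or after H ends Tue 23:30 → clear.
F: starts Wed 07:30 at or after H ends Tue 23:30 → clear.
E: starts Wed 09:00 at or after H ends Tue 23:30 → clear.
G: starts Wed 10:00 at or after H ends Tue 23:30 → clear.
C: starts Wed 11:30 at or after H ends Tue 23:30 → clear.

Yes — the slot is free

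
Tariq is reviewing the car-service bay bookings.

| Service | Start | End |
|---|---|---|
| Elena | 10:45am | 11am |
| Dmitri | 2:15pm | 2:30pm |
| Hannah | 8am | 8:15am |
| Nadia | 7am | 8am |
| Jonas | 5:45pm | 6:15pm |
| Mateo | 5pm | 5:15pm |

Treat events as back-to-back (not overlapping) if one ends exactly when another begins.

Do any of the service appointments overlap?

Sorted by start: Nadia, Hannah, Elena, Dmitri, Mateo, Jonas.
Hannah starts exactly when Nadia ends (back-to-back, no overlap) — done with Nadia.
Elena starts after Hannah ends — done with Hannah.
Dmitri starts after Elena ends — done with Elena.
Mateo starts after Dmitri ends — done with Dmitri.
Jonas starts after Mateo ends.
Every pair is clear; the schedule has no overlaps.

No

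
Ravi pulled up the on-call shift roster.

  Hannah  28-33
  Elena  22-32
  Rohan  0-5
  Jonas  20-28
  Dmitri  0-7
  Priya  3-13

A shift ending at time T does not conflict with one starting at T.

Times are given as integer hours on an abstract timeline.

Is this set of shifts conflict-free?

No

Two intervals overlap when each starts before the other ends.
Sorted by start: Dmitri, Rohan, Priya, Jonas, Elena, Hannah.
Rohan starts before Dmitri ends → Dmitri and Rohan overlap.
That's a conflict, so the schedule is not conflict-free.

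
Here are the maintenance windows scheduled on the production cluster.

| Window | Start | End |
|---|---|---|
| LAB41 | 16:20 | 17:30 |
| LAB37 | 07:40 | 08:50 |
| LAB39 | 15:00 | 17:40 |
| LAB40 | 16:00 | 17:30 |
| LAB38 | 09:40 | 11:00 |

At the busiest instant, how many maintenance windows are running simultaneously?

Walk through starts and ends in time order (an end at T is processed before a start at T):
07:40 start LAB37 → 1
08:50 end LAB37 → 0
09:40 start LAB38 → 1
11:00 end LAB38 → 0
15:00 start LAB39 → 1
16:00 start LAB40 → 2
16:20 start LAB41 → 3
17:30 end LAB40 → 2
17:30 end LAB41 → 1
17:40 end LAB39 → 0
Peak is 3, at 16:20 (LAB39, LAB40, LAB41).

3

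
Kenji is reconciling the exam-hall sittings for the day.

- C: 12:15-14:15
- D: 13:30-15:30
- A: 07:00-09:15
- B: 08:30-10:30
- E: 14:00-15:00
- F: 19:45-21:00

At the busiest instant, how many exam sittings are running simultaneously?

3

Sweep the timeline, counting +1 at each start and −1 at each end (ends before starts at a tie):
07:00 start A → 1
08:30 start B → 2
09:15 end A → 1
10:30 end B → 0
12:15 start C → 1
13:30 start D → 2
14:00 start E → 3
14:15 end C → 2
15:00 end E → 1
15:30 end D → 0
19:45 start F → 1
21:00 end F → 0
Peak is 3, at 14:00 (C, D, E).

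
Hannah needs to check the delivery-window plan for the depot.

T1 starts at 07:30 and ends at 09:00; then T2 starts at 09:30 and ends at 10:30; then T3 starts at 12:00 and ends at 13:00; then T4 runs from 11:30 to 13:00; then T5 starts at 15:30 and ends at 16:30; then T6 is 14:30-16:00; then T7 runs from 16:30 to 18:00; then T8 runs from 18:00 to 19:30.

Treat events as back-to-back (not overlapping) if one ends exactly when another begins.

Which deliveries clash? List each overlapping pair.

T3 & T4, T5 & T6

Sorted by start: T1, T2, T4, T3, T6, T5, T7, T8.
T2 starts after T1 ends, so T1 has no further overlaps.
T4 starts after T2 ends, so T2 has no further overlaps.
T3 starts before T4 ends → T4 and T3 overlap.
T6 starts after T4 ends, so T4 has no further overlaps.
T6 starts after T3 ends, so T3 has no further overlaps.
T5 starts before T6 ends → T6 and T5 overlap.
T7 starts after T6 ends, so T6 has no further overlaps.
T7 starts exactly when T5 ends (back-to-back, no overlap), so T5 has no further overlaps.
T8 starts exactly when T7 ends (back-to-back, no overlap).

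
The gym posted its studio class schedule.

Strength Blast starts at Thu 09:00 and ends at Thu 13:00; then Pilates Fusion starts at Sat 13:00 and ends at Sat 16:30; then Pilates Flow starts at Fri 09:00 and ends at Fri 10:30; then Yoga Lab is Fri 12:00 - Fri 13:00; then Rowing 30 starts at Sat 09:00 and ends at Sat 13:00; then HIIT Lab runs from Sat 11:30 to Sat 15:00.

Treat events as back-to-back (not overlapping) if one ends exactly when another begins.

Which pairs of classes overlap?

HIIT Lab & Pilates Fusion, HIIT Lab & Rowing 30

Sorted by start: Strength Blast, Pilates Flow, Yoga Lab, Rowing 30, HIIT Lab, Pilates Fusion.
Pilates Flow starts after Strength Blast ends — done with Strength Blast.
Yoga Lab starts after Pilates Flow ends — done with Pilates Flow.
Rowing 30 starts after Yoga Lab ends — done with Yoga Lab.
HIIT Lab starts before Rowing 30 ends → Rowing 30 and HIIT Lab overlap.
Pilates Fusion starts exactly when Rowing 30 ends (back-to-back, no overlap).
Pilates Fusion starts before HIIT Lab ends → HIIT Lab and Pilates Fusion overlap.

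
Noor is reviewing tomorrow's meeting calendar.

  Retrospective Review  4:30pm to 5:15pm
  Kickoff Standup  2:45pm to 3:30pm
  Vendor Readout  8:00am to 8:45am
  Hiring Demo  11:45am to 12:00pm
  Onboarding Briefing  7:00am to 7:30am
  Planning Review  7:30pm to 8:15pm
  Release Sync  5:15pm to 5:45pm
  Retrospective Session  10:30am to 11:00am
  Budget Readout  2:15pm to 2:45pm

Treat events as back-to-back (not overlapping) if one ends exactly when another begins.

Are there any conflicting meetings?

Sorted by start: Onboarding Briefing, Vendor Readout, Retrospective Session, Hiring Demo, Budget Readout, Kickoff Standup, Retrospective Review, Release Sync, Planning Review.
Vendor Readout starts after Onboarding Briefing ends — done with Onboarding Briefing.
Retrospective Session starts after Vendor Readout ends — done with Vendor Readout.
Hiring Demo starts after Retrospective Session ends — done with Retrospective Session.
Budget Readout starts after Hiring Demo ends — done with Hiring Demo.
Kickoff Standup starts exactly when Budget Readout ends (back-to-back, no overlap) — done with Budget Readout.
Retrospective Review starts after Kickoff Standup ends — done with Kickoff Standup.
Release Sync starts exactly when Retrospective Review ends (back-to-back, no overlap) — done with Retrospective Review.
Planning Review starts after Release Sync ends.
Every pair is clear; the schedule has no overlaps.

No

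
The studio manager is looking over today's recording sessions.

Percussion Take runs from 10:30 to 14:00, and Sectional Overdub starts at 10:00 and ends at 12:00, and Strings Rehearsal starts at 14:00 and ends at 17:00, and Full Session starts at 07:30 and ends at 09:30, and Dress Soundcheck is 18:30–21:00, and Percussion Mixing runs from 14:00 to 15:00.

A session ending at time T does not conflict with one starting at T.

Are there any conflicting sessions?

Sorted by start: Full Session, Sectional Overdub, Percussion Take, Strings Rehearsal, Percussion Mixing, Dress Soundcheck.
Sectional Overdub starts after Full Session ends, so Full Session has no further overlaps.
Percussion Take starts before Sectional Overdub ends → Sectional Overdub and Percussion Take overlap.
That's a conflict, so the schedule is not conflict-free.

Yes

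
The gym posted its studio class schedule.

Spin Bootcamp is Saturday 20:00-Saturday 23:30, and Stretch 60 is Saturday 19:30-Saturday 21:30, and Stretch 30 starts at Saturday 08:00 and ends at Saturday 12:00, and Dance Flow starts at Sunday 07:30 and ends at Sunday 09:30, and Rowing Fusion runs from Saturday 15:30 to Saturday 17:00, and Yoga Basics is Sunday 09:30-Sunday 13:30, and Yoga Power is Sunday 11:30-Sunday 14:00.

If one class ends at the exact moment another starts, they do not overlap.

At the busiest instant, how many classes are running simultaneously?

Walk through starts and ends in time order (an end at T is processed before a start at T):
Saturday 08:00 start Stretch 30 → 1
Saturday 12:00 end Stretch 30 → 0
Saturday 15:30 start Rowing Fusion → 1
Saturday 17:00 end Rowing Fusion → 0
Saturday 19:30 start Stretch 60 → 1
Saturday 20:00 start Spin Bootcamp → 2
Saturday 21:30 end Stretch 60 → 1
Saturday 23:30 end Spin Bootcamp → 0
Sunday 07:30 start Dance Flow → 1
Sunday 09:30 end Dance Flow → 0
Sunday 09:30 start Yoga Basics → 1
Sunday 11:30 start Yoga Power → 2
Sunday 13:30 end Yoga Basics → 1
Sunday 14:00 end Yoga Power → 0
Peak is 2, at Saturday 20:00 (Spin Bootcamp, Stretch 60).

2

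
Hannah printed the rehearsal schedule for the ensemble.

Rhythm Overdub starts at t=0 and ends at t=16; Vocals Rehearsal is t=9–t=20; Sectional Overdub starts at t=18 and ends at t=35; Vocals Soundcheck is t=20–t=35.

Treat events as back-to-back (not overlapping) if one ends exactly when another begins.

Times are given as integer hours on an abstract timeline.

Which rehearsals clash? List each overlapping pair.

Rhythm Overdub & Vocals Rehearsal, Sectional Overdub & Vocals Rehearsal, Sectional Overdub & Vocals Soundcheck

Sorted by start: Rhythm Overdub, Vocals Rehearsal, Sectional Overdub, Vocals Soundcheck.
Vocals Rehearsal starts before Rhythm Overdub ends → Rhythm Overdub and Vocals Rehearsal overlap.
Sectional Overdub starts after Rhythm Overdub ends, so nothing later overlaps Rhythm Overdub either.
Sectional Overdub starts before Vocals Rehearsal ends → Vocals Rehearsal and Sectional Overdub overlap.
Vocals Soundcheck starts exactly when Vocals Rehearsal ends (back-to-back, no overlap).
Vocals Soundcheck starts before Sectional Overdub ends → Sectional Overdub and Vocals Soundcheck overlap.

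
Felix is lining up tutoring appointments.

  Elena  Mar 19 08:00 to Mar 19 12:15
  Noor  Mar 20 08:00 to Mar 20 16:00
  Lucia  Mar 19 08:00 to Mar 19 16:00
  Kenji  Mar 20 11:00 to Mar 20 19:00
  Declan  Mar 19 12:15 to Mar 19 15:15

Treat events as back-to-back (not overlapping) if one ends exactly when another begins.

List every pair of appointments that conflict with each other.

Declan & Lucia, Elena & Lucia, Kenji & Noor

Sorted by start: Lucia, Elena, Declan, Noor, Kenji.
Elena starts before Lucia ends → Lucia and Elena overlap.
Declan starts before Lucia ends → Lucia and Declan overlap.
Noor starts after Lucia ends; Lucia is clear from here.
Declan starts exactly when Elena ends (back-to-back, no overlap); Elena is clear from here.
Noor starts after Declan ends; Declan is clear from here.
Kenji starts before Noor ends → Noor and Kenji overlap.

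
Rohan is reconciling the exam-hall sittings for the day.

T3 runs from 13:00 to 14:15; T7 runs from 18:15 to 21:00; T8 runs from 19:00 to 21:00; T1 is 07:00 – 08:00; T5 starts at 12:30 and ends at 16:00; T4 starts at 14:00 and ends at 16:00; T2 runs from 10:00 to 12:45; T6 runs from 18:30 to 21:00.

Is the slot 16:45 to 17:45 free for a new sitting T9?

T1: ends 08:00 at or before T9 starts 16:45 → clear.
T2: ends 12:45 at or before T9 starts 16:45 → clear.
T5: ends 16:00 at or before T9 starts 16:45 → clear.
T3: ends 14:15 at or before T9 starts 16:45 → clear.
T4: ends 16:00 at or before T9 starts 16:45 → clear.
T7: starts 18:15 at or after T9 ends 17:45 → clear.
T6: starts 18:30 at or after T9 ends 17:45 → clear.
T8: starts 19:00 at or after T9 ends 17:45 → clear.

Yes — the slot is free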